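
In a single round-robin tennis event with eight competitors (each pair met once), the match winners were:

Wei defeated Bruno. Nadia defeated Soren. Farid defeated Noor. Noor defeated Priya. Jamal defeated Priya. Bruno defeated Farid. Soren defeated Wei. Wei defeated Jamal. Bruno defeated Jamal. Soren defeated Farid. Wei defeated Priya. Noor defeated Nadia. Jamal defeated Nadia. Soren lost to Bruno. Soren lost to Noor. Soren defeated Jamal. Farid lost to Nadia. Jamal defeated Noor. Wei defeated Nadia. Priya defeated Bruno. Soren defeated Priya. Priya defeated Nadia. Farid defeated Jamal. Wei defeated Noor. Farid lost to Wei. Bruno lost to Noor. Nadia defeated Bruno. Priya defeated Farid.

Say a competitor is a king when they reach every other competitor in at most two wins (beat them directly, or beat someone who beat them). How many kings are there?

5

Wei reaches everyone (king).
Noor reaches everyone (king).
Jamal cannot reach Wei in two steps.
Soren reaches everyone (king).
Bruno reaches everyone (king).
Nadia reaches everyone (king).
Farid cannot reach Wei in two steps.
Priya cannot reach Wei in two steps.
Kings: Wei, Noor, Soren, Bruno, Nadia — 5.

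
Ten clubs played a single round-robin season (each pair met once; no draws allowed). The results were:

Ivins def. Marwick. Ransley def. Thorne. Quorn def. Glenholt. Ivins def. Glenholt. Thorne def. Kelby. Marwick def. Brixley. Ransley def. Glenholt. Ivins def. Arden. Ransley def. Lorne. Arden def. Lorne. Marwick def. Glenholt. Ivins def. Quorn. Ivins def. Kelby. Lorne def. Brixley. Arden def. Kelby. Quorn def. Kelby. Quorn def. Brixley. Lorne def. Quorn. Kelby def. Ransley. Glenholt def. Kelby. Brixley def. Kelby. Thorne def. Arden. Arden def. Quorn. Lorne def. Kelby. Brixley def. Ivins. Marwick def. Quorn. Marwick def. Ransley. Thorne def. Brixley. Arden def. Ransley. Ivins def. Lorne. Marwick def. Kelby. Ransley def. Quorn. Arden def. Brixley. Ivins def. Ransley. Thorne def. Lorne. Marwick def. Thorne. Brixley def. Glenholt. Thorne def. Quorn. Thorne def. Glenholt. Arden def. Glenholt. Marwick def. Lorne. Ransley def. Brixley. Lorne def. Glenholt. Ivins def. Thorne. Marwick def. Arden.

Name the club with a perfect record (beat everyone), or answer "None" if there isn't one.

None

Highest win total is Marwick with 8 (out of 9 possible).
Marwick lost to Ivins, so no club went undefeated.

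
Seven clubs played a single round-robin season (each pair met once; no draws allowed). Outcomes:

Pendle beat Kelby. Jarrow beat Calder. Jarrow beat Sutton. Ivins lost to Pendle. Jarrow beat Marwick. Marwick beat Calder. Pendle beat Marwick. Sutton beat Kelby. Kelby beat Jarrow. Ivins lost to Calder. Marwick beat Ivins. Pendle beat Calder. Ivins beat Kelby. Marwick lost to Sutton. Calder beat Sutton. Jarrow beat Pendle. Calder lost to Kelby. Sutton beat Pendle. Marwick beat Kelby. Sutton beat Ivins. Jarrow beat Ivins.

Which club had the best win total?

Win totals: Marwick 3, Calder 2, Sutton 4, Kelby 2, Ivins 1, Jarrow 5, Pendle 4.
Jarrow leads with 5 wins (next highest: 4).

Jarrow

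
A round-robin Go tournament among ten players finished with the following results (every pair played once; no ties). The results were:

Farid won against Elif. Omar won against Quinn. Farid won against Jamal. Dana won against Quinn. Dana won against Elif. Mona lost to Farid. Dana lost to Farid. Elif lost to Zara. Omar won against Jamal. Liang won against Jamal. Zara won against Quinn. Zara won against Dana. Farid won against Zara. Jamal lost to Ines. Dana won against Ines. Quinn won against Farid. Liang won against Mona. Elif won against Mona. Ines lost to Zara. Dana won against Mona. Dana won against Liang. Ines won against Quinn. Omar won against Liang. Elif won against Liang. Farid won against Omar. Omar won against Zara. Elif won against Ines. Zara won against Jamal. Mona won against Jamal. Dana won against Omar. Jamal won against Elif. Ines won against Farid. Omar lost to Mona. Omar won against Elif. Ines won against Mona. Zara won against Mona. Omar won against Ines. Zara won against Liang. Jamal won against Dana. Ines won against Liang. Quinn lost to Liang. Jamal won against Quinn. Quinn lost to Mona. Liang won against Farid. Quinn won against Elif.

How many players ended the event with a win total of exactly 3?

3

Win totals: Omar 6, Zara 7, Dana 6, Mona 3, Liang 4, Quinn 2, Elif 3, Farid 6, Jamal 3, Ines 5.
Exactly 3: Mona, Elif, Jamal — 3 players.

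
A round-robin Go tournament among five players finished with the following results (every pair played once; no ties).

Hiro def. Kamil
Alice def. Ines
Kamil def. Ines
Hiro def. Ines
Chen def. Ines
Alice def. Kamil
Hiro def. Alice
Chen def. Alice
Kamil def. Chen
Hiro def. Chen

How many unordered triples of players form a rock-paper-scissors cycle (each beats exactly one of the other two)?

Of the C(5,3) = 10 triples, the cyclic ones are: {Chen, Kamil, Alice}.
That is 1.

1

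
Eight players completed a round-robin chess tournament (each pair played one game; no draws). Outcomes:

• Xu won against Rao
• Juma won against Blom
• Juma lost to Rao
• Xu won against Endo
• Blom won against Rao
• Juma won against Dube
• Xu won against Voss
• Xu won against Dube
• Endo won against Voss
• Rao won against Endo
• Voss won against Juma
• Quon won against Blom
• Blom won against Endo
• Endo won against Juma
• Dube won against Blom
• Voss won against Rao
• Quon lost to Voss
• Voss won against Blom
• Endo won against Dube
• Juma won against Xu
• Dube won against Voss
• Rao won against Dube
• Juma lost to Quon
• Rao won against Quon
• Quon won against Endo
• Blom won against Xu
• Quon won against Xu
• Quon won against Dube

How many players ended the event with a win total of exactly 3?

3

Win totals: Voss 4, Rao 4, Xu 4, Blom 3, Endo 3, Dube 2, Quon 5, Juma 3.
Exactly 3: Blom, Endo, Juma — 3 players.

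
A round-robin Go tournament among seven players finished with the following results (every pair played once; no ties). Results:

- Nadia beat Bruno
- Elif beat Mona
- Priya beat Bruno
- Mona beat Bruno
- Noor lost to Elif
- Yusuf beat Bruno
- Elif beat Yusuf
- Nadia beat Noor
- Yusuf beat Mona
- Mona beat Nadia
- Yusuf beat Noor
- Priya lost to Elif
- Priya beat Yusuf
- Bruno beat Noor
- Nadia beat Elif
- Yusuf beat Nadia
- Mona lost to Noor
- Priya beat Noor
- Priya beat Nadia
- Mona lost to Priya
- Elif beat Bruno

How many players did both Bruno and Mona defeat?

0

Bruno beat: Noor.
Mona beat: Bruno, Nadia.
No one was beaten by both.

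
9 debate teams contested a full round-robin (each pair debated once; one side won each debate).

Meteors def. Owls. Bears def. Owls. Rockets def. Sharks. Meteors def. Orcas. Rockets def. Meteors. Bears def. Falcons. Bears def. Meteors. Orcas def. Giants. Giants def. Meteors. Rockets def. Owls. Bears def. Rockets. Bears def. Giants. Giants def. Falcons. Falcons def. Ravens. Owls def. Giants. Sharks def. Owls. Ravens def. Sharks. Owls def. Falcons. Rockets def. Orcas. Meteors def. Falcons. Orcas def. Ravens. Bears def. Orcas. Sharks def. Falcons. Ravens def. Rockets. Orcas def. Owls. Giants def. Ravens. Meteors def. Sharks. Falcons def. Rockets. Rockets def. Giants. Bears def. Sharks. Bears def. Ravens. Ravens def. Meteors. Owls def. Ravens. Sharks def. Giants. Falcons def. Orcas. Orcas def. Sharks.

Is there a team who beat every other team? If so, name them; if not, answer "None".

Bears

Bears has 8 wins out of 8 opponents — a perfect record.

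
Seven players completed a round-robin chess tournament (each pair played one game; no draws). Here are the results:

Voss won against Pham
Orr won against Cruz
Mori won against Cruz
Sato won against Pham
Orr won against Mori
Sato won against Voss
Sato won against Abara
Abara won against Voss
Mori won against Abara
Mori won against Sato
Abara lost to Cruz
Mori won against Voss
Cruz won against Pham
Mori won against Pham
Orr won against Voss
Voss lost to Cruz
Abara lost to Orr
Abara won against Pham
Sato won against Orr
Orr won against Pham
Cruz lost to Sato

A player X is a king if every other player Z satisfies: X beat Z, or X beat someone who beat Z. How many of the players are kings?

Abara cannot reach Cruz, Sato, Orr, Mori in two steps.
Cruz cannot reach Sato, Orr, Mori in two steps.
Sato reaches everyone (king).
Voss cannot reach Abara, Cruz, Sato, Orr, Mori in two steps.
Orr reaches everyone (king).
Mori reaches everyone (king).
Pham cannot reach Abara, Cruz, Sato, Voss, Orr, Mori in two steps.
Kings: Sato, Orr, Mori — 3.

3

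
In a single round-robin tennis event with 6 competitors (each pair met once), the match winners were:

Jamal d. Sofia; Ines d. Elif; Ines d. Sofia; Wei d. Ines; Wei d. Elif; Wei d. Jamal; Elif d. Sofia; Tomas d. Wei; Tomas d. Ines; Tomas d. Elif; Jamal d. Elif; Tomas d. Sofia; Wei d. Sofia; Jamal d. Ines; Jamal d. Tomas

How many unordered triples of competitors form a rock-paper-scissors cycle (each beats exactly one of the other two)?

1

Of the C(6,3) = 20 triples, the cyclic ones are: {Tomas, Jamal, Wei}.
That is 1.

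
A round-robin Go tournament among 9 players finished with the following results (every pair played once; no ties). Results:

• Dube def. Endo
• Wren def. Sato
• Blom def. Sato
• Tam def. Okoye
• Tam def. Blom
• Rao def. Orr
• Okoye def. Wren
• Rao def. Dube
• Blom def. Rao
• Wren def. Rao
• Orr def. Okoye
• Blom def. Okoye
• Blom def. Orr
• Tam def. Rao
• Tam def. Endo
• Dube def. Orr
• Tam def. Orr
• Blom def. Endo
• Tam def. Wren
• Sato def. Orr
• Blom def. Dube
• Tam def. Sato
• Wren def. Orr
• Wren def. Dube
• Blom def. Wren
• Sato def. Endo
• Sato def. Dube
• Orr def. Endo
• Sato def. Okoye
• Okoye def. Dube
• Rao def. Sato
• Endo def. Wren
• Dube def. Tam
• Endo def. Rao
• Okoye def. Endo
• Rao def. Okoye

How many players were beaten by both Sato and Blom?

Sato beat: Endo, Okoye, Dube, Orr.
Blom beat: Wren, Sato, Endo, Okoye, Rao, Dube, Orr.
Both beat: Endo, Okoye, Dube, Orr — 4.

4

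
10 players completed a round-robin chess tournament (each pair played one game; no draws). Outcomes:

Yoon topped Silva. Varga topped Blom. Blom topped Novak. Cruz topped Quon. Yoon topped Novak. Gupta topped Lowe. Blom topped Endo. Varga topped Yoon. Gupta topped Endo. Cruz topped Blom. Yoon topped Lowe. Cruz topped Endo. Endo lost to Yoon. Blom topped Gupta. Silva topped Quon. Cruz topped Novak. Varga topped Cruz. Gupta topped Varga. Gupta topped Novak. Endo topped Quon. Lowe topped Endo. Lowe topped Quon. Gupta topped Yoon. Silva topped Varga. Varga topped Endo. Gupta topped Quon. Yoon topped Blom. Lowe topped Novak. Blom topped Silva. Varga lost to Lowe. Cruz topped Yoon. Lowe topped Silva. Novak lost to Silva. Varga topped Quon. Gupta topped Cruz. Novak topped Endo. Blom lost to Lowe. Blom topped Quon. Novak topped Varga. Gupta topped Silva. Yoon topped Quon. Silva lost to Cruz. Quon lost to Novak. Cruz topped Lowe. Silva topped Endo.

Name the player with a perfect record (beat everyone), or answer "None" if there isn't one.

None

Highest win total is Gupta with 8 (out of 9 possible).
Gupta lost to Blom, so no player went undefeated.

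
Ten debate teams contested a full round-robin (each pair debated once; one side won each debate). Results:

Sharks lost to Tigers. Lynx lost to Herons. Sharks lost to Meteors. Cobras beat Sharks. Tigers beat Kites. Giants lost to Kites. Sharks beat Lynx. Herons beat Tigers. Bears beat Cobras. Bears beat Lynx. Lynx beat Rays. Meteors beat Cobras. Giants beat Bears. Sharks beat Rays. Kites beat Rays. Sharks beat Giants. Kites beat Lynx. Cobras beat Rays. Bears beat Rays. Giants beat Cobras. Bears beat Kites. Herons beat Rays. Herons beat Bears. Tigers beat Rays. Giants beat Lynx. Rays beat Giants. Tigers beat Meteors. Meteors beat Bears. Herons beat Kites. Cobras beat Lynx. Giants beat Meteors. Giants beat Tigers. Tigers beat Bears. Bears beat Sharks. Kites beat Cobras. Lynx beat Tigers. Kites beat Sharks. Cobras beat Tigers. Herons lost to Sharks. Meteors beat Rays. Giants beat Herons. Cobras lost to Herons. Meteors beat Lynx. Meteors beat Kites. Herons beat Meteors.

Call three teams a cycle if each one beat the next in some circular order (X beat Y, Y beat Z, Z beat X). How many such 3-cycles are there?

26

Win totals: Lynx 2, Kites 5, Herons 7, Rays 1, Sharks 4, Bears 5, Giants 6, Tigers 5, Meteors 6, Cobras 4.
A team with w wins dominates both others in C(w,2) triples; summing gives 1 + 10 + 21 + 0 + 6 + 10 + 15 + 10 + 15 + 6 = 94 transitive triples.
Total triples C(10,3) = 120, so cyclic triples = 120 − 94 = 26.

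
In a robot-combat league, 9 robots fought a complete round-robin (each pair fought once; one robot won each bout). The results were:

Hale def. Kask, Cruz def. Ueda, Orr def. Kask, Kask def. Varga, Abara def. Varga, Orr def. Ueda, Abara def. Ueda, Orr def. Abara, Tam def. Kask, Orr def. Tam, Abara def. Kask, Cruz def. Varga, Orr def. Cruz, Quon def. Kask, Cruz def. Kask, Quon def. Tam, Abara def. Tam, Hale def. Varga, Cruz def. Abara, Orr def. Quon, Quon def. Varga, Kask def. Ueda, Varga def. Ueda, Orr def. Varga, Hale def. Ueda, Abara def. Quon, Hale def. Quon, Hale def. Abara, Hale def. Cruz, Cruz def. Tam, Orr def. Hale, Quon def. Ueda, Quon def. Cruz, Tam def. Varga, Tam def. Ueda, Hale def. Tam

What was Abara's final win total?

5

Abara's results: beat Tam, Ueda, Kask, Varga, Quon; lost to Cruz, Hale, Orr.
That is 5 wins.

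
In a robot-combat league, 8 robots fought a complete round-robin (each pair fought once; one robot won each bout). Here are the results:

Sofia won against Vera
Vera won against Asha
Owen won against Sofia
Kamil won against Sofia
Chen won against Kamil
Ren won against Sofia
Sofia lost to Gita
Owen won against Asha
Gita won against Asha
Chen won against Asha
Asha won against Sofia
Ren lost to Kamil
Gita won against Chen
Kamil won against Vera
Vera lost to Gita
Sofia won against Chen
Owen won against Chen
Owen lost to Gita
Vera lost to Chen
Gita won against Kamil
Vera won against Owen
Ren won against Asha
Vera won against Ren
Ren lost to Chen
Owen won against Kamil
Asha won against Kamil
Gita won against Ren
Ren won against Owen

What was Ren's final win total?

Ren's results: beat Owen, Asha, Sofia; lost to Gita, Vera, Chen, Kamil.
That is 3 wins.

3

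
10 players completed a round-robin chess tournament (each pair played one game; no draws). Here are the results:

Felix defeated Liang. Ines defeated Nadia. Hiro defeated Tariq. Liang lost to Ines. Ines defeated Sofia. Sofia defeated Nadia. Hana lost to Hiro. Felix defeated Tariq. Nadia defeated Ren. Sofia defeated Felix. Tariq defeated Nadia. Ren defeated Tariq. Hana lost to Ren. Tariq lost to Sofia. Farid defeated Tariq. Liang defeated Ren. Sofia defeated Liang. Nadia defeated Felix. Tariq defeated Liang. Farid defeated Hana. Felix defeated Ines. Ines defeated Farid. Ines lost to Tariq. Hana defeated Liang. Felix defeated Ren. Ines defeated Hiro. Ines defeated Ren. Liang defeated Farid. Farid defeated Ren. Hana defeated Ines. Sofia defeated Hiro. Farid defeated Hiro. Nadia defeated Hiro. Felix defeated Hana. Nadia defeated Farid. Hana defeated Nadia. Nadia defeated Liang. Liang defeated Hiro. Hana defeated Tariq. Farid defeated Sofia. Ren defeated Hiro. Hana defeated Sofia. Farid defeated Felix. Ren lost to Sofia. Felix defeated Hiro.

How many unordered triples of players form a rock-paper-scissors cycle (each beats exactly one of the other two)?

30

Win totals: Ren 3, Nadia 5, Farid 6, Liang 3, Hiro 2, Tariq 3, Hana 5, Felix 6, Sofia 6, Ines 6.
A player with w wins dominates both others in C(w,2) triples; summing gives 3 + 10 + 15 + 3 + 1 + 3 + 10 + 15 + 15 + 15 = 90 transitive triples.
Total triples C(10,3) = 120, so cyclic triples = 120 − 90 = 30.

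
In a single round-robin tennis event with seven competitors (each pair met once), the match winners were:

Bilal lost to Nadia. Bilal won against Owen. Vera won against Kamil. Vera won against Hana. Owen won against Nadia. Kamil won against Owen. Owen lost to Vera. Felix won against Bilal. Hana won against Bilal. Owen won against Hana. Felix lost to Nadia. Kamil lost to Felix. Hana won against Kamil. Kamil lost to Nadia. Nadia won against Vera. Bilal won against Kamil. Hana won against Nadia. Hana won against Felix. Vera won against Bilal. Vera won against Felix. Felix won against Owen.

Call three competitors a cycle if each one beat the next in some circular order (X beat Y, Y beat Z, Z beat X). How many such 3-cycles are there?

Win totals: Bilal 2, Kamil 1, Nadia 4, Owen 2, Vera 5, Felix 3, Hana 4.
A competitor with w wins dominates both others in C(w,2) triples; summing gives 1 + 0 + 6 + 1 + 10 + 3 + 6 = 27 transitive triples.
Total triples C(7,3) = 35, so cyclic triples = 35 − 27 = 8.

8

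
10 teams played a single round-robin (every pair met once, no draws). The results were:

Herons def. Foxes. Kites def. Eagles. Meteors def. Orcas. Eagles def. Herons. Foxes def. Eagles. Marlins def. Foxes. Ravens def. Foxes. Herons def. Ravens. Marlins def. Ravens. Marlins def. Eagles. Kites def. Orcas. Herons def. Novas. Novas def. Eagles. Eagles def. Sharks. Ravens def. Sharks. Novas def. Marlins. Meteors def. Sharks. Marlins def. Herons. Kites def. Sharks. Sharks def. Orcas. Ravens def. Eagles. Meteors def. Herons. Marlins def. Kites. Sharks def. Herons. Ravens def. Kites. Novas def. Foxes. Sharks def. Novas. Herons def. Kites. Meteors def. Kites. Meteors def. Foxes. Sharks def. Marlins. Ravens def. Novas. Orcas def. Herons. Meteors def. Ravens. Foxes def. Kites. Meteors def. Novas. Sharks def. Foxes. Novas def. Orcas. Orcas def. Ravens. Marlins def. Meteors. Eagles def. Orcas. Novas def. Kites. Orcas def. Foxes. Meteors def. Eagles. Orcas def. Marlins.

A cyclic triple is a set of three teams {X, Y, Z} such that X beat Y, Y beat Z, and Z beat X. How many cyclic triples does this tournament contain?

28

Win totals: Ravens 5, Novas 5, Orcas 4, Kites 3, Meteors 8, Sharks 5, Marlins 6, Foxes 2, Eagles 3, Herons 4.
A team with w wins dominates both others in C(w,2) triples; summing gives 10 + 10 + 6 + 3 + 28 + 10 + 15 + 1 + 3 + 6 = 92 transitive triples.
Total triples C(10,3) = 120, so cyclic triples = 120 − 92 = 28.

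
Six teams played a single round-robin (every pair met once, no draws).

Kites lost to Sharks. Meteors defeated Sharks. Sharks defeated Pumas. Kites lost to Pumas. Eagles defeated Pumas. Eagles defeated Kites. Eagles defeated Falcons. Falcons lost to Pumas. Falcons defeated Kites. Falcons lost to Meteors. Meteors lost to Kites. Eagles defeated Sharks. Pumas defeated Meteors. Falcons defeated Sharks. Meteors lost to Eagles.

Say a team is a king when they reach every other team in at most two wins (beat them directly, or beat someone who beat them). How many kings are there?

Eagles reaches everyone (king).
Sharks cannot reach Eagles in two steps.
Pumas cannot reach Eagles in two steps.
Meteors cannot reach Eagles in two steps.
Falcons cannot reach Eagles in two steps.
Kites cannot reach Eagles, Pumas in two steps.
Kings: Eagles — 1.

1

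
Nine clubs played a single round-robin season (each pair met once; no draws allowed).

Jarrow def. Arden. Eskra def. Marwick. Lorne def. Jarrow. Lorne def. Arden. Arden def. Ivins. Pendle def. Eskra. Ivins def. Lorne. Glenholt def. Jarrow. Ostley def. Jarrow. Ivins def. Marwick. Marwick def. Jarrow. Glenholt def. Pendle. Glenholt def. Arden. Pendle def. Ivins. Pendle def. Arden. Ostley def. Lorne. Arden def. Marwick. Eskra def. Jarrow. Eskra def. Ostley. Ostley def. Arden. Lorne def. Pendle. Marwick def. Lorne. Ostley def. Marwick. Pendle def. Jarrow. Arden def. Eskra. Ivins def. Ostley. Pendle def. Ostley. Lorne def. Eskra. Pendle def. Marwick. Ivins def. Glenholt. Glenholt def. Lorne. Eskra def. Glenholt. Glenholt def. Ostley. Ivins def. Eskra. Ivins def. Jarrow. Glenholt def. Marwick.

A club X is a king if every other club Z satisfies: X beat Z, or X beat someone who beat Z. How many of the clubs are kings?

Eskra cannot reach Ivins in two steps.
Jarrow cannot reach Pendle, Ostley, Lorne, Glenholt in two steps.
Pendle reaches everyone (king).
Arden cannot reach Pendle in two steps.
Ivins reaches everyone (king).
Ostley cannot reach Glenholt in two steps.
Lorne reaches everyone (king).
Glenholt reaches everyone (king).
Marwick cannot reach Ivins, Ostley, Glenholt in two steps.
Kings: Pendle, Ivins, Lorne, Glenholt — 4.

4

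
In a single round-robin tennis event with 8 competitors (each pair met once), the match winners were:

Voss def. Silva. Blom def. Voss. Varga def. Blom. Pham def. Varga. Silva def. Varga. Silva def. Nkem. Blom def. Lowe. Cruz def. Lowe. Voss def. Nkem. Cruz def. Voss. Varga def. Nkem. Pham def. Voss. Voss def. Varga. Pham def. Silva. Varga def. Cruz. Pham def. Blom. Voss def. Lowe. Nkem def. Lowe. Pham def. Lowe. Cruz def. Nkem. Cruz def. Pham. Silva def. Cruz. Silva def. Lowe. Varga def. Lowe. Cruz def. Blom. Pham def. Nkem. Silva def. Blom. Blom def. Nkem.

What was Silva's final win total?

Silva's results: beat Lowe, Blom, Varga, Nkem, Cruz; lost to Pham, Voss.
That is 5 wins.

5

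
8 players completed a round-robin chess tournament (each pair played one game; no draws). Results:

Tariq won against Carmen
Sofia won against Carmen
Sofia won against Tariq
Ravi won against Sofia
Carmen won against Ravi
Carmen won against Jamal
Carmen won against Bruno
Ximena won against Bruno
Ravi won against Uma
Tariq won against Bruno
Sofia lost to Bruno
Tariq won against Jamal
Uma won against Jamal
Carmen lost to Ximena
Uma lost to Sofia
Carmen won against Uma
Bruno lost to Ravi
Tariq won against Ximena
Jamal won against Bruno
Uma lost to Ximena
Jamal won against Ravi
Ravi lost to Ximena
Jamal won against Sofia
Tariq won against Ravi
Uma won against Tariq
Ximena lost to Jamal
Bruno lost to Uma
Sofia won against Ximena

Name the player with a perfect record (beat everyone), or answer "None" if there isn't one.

None

Highest win total is Tariq with 5 (out of 7 possible).
Tariq lost to Uma, Sofia, so no player went undefeated.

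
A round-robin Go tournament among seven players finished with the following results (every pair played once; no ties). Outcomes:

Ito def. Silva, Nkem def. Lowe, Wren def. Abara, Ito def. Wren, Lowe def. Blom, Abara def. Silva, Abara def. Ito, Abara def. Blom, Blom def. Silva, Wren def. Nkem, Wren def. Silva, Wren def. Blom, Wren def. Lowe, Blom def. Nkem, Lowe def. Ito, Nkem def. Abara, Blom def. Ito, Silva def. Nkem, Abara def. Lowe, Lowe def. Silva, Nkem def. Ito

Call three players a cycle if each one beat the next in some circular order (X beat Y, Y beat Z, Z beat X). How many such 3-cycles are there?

9

Win totals: Blom 3, Nkem 3, Ito 2, Lowe 3, Silva 1, Wren 5, Abara 4.
A player with w wins dominates both others in C(w,2) triples; summing gives 3 + 3 + 1 + 3 + 0 + 10 + 6 = 26 transitive triples.
Total triples C(7,3) = 35, so cyclic triples = 35 − 26 = 9.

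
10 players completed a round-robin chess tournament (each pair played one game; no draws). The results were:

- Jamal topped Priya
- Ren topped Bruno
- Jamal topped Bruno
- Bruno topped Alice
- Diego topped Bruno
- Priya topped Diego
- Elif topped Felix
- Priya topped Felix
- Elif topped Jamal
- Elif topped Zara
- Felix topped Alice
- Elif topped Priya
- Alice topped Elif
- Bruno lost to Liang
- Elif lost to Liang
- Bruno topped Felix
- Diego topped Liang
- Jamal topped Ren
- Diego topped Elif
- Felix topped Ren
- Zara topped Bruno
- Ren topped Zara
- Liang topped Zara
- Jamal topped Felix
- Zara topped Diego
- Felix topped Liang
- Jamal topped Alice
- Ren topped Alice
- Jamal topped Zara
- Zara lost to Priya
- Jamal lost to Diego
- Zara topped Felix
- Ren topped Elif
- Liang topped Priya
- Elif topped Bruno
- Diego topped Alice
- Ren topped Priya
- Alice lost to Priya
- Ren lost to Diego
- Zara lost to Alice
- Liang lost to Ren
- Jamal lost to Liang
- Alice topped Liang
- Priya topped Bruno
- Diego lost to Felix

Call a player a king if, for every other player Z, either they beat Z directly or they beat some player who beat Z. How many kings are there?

Alice cannot reach Ren in two steps.
Liang reaches everyone (king).
Zara cannot reach Priya in two steps.
Ren reaches everyone (king).
Diego reaches everyone (king).
Jamal reaches everyone (king).
Priya reaches everyone (king).
Bruno cannot reach Jamal, Priya in two steps.
Elif reaches everyone (king).
Felix reaches everyone (king).
Kings: Liang, Ren, Diego, Jamal, Priya, Elif, Felix — 7.

7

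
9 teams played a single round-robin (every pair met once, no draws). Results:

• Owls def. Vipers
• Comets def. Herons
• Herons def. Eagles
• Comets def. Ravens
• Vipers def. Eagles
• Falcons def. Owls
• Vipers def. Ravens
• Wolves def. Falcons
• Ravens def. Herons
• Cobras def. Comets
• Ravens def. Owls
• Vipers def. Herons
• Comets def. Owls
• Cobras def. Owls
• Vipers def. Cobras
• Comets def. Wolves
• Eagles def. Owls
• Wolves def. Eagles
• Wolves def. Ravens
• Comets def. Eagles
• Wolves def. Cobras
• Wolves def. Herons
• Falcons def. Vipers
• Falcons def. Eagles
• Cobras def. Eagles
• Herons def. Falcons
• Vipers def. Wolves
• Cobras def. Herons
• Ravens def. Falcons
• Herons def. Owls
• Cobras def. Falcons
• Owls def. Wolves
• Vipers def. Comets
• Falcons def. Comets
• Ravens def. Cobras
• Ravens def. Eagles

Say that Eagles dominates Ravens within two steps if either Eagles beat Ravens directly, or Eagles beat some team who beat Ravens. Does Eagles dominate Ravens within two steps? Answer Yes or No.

No

Eagles did not beat Ravens directly.
Eagles beat Owls, but each of them lost to Ravens. No two-step path.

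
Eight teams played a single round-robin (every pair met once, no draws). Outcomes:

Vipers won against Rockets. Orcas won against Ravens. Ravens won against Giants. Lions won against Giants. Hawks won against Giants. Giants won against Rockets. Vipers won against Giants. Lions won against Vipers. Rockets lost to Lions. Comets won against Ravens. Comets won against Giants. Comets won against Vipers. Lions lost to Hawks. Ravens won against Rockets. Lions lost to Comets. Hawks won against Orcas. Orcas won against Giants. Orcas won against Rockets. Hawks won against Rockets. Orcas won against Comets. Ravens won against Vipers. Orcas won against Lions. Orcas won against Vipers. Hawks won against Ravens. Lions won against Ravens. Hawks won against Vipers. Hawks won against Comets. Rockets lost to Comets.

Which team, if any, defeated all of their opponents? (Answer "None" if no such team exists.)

Hawks

Hawks has 7 wins out of 7 opponents — a perfect record.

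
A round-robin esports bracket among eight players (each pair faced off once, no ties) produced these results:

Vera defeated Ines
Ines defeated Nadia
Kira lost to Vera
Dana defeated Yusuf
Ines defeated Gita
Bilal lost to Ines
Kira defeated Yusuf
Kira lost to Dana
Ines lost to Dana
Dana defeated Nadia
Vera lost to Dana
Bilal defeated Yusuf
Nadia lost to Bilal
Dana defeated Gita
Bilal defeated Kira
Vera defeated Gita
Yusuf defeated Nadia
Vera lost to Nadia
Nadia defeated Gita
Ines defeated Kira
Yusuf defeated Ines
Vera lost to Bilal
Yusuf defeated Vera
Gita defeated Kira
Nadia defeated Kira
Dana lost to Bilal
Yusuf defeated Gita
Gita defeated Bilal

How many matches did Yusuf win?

4

Yusuf's results: beat Gita, Nadia, Ines, Vera; lost to Dana, Bilal, Kira.
That is 4 wins.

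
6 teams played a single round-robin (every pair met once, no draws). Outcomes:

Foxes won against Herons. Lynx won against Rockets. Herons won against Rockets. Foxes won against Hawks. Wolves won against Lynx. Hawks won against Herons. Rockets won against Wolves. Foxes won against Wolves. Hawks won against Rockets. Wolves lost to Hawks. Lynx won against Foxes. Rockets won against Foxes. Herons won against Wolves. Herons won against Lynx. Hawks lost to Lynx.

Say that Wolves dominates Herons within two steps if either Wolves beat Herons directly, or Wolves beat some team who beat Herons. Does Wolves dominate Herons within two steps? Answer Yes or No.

No

Wolves did not beat Herons directly.
Wolves beat Lynx, but each of them lost to Herons. No two-step path.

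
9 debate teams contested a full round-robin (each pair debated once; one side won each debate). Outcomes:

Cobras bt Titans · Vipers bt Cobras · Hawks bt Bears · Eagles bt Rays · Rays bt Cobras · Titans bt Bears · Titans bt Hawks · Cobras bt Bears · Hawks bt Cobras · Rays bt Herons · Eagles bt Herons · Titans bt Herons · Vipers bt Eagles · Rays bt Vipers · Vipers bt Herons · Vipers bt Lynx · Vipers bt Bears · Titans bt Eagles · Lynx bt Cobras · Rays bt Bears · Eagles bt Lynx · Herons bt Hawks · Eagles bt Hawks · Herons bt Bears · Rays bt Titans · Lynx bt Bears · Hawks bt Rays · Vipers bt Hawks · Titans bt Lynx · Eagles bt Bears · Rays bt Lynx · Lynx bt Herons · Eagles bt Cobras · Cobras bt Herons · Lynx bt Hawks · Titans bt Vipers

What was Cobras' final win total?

3

Cobras' results: beat Bears, Titans, Herons; lost to Rays, Lynx, Eagles, Hawks, Vipers.
That is 3 wins.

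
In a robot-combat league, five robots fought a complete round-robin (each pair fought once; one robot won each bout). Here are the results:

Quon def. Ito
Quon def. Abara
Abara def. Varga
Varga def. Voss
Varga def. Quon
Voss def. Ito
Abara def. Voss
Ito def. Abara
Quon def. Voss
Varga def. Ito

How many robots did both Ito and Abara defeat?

0

Ito beat: Abara.
Abara beat: Varga, Voss.
No one was beaten by both.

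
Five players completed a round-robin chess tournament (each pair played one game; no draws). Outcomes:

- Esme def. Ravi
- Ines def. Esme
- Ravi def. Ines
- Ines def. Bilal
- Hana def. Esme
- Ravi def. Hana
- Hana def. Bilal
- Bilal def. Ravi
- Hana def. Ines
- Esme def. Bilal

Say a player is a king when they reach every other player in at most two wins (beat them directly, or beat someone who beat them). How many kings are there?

Bilal cannot reach Esme in two steps.
Ines cannot reach Hana in two steps.
Hana reaches everyone (king).
Ravi reaches everyone (king).
Esme reaches everyone (king).
Kings: Hana, Ravi, Esme — 3.

3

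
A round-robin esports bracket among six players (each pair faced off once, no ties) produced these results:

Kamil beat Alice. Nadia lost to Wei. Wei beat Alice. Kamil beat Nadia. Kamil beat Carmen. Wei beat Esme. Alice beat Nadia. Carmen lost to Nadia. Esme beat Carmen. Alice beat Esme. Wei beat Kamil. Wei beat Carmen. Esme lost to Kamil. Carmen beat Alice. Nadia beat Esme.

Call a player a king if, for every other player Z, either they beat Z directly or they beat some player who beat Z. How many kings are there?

Carmen cannot reach Wei, Kamil in two steps.
Esme cannot reach Nadia, Wei, Kamil in two steps.
Nadia cannot reach Wei, Kamil in two steps.
Wei reaches everyone (king).
Kamil cannot reach Wei in two steps.
Alice cannot reach Wei, Kamil in two steps.
Kings: Wei — 1.

1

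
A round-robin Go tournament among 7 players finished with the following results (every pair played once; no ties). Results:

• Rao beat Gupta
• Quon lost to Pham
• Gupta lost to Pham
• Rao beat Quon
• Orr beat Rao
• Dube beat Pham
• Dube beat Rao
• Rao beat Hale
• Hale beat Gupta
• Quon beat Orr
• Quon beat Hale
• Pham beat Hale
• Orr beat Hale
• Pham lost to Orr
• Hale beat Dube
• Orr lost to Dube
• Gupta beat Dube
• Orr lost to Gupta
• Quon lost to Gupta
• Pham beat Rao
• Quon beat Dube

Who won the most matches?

Win totals: Dube 3, Pham 4, Orr 3, Quon 3, Gupta 3, Hale 2, Rao 3.
Pham leads with 4 wins (next highest: 3).

Pham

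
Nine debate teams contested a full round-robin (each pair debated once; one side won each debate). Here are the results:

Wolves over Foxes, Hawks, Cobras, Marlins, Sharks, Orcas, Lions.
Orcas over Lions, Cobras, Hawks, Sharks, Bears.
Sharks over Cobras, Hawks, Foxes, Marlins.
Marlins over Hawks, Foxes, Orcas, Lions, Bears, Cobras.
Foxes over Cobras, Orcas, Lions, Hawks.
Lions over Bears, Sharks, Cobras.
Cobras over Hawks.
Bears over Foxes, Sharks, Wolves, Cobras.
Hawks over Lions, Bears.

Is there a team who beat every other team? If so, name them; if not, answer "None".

Highest win total is Wolves with 7 (out of 8 possible).
Wolves lost to Bears, so no team went undefeated.

None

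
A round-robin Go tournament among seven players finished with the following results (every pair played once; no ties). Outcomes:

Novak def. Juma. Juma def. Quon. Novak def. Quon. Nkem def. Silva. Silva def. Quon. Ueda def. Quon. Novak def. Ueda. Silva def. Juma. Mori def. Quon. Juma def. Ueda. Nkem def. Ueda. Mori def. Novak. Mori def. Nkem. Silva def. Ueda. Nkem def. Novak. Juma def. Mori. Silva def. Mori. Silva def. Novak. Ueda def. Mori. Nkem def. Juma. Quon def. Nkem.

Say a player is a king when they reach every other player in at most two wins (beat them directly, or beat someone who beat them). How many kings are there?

3

Quon cannot reach Mori in two steps.
Nkem reaches everyone (king).
Silva reaches everyone (king).
Mori reaches everyone (king).
Novak cannot reach Silva in two steps.
Ueda cannot reach Silva, Juma in two steps.
Juma cannot reach Silva in two steps.
Kings: Nkem, Silva, Mori — 3.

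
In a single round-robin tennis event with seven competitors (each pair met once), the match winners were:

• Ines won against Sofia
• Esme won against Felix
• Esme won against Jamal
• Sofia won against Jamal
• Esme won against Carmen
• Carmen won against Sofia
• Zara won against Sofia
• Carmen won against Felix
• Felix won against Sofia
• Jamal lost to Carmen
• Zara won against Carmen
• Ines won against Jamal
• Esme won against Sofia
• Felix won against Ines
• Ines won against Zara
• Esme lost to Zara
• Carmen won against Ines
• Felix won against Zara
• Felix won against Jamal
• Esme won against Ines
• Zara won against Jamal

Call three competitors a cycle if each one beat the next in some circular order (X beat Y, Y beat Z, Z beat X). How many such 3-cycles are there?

Win totals: Zara 4, Jamal 0, Felix 4, Ines 3, Sofia 1, Carmen 4, Esme 5.
A competitor with w wins dominates both others in C(w,2) triples; summing gives 6 + 0 + 6 + 3 + 0 + 6 + 10 = 31 transitive triples.
Total triples C(7,3) = 35, so cyclic triples = 35 − 31 = 4.

4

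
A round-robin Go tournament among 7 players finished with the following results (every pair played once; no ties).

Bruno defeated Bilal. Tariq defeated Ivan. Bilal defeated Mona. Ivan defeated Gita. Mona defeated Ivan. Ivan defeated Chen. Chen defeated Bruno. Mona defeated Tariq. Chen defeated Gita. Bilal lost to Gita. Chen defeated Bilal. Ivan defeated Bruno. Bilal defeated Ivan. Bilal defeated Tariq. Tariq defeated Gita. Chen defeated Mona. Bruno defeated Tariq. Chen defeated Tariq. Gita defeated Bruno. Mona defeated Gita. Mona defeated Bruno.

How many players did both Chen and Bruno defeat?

Chen beat: Bilal, Tariq, Gita, Bruno, Mona.
Bruno beat: Bilal, Tariq.
Both beat: Bilal, Tariq — 2.

2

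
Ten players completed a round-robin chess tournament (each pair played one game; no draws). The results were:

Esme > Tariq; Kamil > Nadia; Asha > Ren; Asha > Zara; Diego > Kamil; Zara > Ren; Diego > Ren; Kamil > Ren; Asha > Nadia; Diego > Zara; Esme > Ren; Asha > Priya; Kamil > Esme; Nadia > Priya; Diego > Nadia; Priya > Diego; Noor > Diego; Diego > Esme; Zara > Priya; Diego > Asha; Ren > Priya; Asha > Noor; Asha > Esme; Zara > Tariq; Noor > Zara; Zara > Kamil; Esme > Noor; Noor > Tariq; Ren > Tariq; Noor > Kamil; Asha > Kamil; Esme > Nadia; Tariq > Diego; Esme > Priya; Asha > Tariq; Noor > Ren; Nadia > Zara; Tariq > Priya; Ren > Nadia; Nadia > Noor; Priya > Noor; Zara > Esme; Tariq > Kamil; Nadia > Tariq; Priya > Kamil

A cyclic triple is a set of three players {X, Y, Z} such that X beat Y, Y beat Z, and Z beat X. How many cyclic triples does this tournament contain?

29

Win totals: Diego 6, Priya 3, Asha 8, Ren 3, Tariq 3, Noor 5, Nadia 4, Kamil 3, Zara 5, Esme 5.
A player with w wins dominates both others in C(w,2) triples; summing gives 15 + 3 + 28 + 3 + 3 + 10 + 6 + 3 + 10 + 10 = 91 transitive triples.
Total triples C(10,3) = 120, so cyclic triples = 120 − 91 = 29.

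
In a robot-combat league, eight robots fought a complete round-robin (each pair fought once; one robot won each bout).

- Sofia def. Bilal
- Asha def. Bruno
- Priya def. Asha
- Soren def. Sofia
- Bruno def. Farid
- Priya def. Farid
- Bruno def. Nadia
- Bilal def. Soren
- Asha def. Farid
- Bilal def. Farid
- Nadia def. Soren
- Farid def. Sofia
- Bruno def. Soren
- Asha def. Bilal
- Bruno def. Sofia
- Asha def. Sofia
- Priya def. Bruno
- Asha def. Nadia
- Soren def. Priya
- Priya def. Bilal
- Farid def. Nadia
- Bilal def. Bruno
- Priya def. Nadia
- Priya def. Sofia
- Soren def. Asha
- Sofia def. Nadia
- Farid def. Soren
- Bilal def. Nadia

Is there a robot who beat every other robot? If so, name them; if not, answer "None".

Highest win total is Priya with 6 (out of 7 possible).
Priya lost to Soren, so no robot went undefeated.

None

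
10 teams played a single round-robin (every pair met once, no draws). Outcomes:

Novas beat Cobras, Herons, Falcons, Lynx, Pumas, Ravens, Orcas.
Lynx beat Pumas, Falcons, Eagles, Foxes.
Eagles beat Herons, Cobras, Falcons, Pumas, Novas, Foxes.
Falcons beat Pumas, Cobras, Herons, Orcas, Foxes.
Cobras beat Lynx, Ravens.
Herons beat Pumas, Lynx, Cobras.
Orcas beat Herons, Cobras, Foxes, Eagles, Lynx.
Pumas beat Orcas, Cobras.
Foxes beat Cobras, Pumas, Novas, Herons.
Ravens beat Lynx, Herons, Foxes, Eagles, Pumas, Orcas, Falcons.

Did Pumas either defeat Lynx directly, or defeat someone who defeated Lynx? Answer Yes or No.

Yes

Pumas did not beat Lynx directly.
Pumas beat Cobras, Orcas. Of those, Cobras beat Lynx.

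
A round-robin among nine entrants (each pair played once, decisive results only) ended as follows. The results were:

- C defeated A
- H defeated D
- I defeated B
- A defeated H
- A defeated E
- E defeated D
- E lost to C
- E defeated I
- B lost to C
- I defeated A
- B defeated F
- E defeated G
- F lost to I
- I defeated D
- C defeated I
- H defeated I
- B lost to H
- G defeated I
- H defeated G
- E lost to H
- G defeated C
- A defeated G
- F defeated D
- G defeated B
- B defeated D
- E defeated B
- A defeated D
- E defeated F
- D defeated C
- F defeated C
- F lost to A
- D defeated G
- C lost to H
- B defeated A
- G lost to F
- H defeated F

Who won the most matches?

Win totals: A 5, B 3, C 4, D 2, E 5, F 3, G 3, H 7, I 4.
H leads with 7 wins (next highest: 5).

H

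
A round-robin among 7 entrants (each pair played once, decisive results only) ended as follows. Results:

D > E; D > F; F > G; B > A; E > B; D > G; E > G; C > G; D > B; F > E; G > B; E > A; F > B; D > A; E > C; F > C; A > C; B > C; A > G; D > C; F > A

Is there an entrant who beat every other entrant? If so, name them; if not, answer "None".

D has 6 wins out of 6 opponents — a perfect record.

D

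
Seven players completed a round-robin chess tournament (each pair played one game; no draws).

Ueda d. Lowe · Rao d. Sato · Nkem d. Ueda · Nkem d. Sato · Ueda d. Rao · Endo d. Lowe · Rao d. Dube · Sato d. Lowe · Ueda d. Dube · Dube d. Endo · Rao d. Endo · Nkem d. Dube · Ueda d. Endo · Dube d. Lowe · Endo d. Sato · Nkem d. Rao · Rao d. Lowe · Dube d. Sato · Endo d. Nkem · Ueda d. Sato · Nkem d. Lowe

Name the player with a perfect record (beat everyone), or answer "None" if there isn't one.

Highest win total is Ueda with 5 (out of 6 possible).
Ueda lost to Nkem, so no player went undefeated.

None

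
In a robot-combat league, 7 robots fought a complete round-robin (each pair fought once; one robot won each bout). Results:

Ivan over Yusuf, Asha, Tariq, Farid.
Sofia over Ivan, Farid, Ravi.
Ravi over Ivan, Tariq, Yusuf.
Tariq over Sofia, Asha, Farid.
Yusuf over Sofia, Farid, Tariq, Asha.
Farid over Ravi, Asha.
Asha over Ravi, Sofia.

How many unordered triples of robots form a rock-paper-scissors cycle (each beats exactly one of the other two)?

12

Win totals: Tariq 3, Ravi 3, Asha 2, Yusuf 4, Sofia 3, Ivan 4, Farid 2.
A robot with w wins dominates both others in C(w,2) triples; summing gives 3 + 3 + 1 + 6 + 3 + 6 + 1 = 23 transitive triples.
Total triples C(7,3) = 35, so cyclic triples = 35 − 23 = 12.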